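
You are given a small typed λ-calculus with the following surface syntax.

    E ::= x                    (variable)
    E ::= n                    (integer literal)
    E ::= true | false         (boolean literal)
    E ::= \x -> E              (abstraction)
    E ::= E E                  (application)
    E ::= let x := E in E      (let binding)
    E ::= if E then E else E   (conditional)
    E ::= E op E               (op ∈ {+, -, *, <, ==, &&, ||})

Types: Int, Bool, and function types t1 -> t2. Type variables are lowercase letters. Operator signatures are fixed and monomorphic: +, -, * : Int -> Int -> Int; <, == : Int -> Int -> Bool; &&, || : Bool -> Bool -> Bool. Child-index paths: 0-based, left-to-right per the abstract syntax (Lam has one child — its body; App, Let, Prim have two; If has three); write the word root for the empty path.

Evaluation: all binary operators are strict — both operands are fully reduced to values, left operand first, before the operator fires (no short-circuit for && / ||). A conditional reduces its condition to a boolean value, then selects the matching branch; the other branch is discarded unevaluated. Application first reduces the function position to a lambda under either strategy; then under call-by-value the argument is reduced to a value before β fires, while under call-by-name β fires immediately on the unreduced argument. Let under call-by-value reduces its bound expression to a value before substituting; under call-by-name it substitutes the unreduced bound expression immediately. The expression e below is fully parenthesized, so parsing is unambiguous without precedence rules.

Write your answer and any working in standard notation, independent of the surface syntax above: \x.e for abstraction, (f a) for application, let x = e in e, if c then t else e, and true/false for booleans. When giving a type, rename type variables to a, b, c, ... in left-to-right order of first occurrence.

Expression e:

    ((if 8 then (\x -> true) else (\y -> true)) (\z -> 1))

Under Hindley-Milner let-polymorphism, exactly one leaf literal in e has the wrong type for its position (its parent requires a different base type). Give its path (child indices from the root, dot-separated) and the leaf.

Answer: 0.0 : 8

Derivation:
  unify Int ~ Bool
  FAIL: mismatch Int ~ Bool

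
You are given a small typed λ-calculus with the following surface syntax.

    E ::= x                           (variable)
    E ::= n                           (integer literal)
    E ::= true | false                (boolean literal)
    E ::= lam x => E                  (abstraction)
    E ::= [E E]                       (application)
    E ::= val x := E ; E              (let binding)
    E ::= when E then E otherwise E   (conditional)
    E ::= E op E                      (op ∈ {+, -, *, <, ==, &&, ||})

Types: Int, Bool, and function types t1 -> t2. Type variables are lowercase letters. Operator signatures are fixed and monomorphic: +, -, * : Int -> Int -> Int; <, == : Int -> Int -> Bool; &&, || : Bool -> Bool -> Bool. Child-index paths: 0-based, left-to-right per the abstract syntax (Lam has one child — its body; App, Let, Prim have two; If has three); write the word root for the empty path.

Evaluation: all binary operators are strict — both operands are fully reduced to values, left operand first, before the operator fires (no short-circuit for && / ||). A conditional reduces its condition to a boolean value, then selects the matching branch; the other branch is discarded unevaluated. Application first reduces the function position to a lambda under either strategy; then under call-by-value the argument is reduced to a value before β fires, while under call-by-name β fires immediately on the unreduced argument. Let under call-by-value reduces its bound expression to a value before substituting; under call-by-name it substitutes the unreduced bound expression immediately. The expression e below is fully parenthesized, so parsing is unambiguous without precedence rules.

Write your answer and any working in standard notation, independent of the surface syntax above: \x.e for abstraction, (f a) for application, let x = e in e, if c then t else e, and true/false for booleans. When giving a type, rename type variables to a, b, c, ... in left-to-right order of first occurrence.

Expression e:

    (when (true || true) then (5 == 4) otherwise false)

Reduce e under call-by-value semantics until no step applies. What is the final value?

Answer: false

Trace:
step 0: (if (true || true) then (5 == 4) else false)
step 1: [delta@0] (if true then (5 == 4) else false)
step 2: [if@root] (5 == 4)
step 3: [delta@root] false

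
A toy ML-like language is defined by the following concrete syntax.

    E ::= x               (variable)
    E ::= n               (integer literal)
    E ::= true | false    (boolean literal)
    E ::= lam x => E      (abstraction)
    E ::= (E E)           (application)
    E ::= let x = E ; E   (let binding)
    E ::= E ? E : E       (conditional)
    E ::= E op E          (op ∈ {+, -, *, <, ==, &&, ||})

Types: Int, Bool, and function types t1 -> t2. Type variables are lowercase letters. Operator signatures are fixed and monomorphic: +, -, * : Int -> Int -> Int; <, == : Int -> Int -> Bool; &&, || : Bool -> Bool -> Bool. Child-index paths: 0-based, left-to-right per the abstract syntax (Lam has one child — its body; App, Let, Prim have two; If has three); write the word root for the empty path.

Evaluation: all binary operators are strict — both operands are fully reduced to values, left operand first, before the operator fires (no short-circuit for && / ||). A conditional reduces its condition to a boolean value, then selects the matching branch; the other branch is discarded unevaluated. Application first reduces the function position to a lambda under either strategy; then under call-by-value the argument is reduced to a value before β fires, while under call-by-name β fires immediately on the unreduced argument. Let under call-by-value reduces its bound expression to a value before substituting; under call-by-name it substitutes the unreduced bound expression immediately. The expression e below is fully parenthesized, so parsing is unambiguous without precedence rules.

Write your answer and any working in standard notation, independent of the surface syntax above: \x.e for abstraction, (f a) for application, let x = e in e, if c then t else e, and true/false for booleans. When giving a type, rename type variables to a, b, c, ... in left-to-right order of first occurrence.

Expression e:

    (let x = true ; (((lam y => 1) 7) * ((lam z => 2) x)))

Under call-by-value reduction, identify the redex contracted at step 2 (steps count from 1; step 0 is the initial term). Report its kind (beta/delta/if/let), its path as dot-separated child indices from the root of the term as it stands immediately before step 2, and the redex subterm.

Working:
step 0: (let x = true in (((\y.1) 7) * ((\z.2) x)))
step 1: [let@root] (((\y.1) 7) * ((\z.2) true))
step 2: [beta@0] (1 * ((\z.2) true))

Answer: beta at 0 : ((\y.1) 7)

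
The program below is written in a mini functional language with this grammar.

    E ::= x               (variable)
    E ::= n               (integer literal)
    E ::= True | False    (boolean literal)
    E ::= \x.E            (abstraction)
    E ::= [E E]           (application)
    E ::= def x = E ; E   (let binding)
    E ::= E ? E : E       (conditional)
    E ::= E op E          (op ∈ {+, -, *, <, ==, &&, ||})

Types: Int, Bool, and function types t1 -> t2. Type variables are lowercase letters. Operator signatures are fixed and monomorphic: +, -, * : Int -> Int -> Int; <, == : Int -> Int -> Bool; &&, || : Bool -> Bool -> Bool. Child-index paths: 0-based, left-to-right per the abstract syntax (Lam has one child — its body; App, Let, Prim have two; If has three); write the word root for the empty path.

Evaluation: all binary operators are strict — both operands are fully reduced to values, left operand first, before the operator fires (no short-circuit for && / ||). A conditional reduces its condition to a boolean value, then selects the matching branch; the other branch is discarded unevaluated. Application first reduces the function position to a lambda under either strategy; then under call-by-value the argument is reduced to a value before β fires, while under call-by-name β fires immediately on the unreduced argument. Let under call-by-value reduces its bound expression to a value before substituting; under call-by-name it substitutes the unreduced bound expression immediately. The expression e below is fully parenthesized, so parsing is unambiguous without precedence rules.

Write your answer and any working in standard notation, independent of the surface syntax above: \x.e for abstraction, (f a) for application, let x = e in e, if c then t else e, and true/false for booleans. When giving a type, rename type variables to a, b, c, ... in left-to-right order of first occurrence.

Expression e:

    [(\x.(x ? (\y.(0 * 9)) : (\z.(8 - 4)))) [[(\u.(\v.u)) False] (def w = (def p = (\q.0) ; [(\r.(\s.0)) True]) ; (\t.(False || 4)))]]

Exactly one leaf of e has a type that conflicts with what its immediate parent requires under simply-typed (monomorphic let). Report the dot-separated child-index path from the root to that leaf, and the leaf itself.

Derivation:
x : a
  unify a ~ Bool
  unify Int ~ Int
  unify Int ~ Int
\y._ : b -> Int
  unify Int ~ Int
  unify Int ~ Int
\z._ : c -> Int
  unify b -> Int ~ c -> Int
  unify b ~ c
  unify Int ~ Int
\x._ : Bool -> c -> Int
u : d
\v._ : e -> d
\u._ : d -> e -> d
  unify d -> e -> d ~ Bool -> f
  unify d ~ Bool
  unify e -> Bool ~ f
_ _ : e -> Bool
\q._ : g -> Int
let p : g -> Int
\s._ : i -> Int
\r._ : h -> i -> Int
  unify h -> i -> Int ~ Bool -> j
  unify h ~ Bool
  unify i -> Int ~ j
_ _ : i -> Int
let w : i -> Int
  unify Bool ~ Bool
  unify Int ~ Bool
  FAIL: mismatch Int ~ Bool

Answer: 1.1.1.0.1 : 4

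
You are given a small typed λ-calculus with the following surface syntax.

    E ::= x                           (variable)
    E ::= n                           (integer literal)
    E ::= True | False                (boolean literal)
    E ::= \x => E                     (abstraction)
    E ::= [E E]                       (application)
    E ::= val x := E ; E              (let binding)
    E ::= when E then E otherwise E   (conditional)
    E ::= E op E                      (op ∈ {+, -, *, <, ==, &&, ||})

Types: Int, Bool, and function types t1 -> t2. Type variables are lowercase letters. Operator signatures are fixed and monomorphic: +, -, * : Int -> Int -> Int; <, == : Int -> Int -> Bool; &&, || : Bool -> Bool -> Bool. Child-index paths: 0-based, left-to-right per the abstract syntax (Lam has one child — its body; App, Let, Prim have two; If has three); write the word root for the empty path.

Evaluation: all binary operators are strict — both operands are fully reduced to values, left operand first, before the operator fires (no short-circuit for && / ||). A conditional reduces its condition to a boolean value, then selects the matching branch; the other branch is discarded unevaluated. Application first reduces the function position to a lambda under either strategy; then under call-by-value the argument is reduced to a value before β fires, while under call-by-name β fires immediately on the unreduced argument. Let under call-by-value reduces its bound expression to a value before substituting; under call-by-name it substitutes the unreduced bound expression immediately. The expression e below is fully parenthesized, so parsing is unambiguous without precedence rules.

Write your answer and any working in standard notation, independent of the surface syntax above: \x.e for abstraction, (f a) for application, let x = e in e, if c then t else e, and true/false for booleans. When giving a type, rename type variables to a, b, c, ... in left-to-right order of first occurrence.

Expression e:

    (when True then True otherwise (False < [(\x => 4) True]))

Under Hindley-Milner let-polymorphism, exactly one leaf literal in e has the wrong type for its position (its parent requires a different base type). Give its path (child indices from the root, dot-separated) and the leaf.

Derivation:
  unify Bool ~ Bool
  unify Bool ~ Int
  FAIL: mismatch Bool ~ Int

Answer: 2.0 : false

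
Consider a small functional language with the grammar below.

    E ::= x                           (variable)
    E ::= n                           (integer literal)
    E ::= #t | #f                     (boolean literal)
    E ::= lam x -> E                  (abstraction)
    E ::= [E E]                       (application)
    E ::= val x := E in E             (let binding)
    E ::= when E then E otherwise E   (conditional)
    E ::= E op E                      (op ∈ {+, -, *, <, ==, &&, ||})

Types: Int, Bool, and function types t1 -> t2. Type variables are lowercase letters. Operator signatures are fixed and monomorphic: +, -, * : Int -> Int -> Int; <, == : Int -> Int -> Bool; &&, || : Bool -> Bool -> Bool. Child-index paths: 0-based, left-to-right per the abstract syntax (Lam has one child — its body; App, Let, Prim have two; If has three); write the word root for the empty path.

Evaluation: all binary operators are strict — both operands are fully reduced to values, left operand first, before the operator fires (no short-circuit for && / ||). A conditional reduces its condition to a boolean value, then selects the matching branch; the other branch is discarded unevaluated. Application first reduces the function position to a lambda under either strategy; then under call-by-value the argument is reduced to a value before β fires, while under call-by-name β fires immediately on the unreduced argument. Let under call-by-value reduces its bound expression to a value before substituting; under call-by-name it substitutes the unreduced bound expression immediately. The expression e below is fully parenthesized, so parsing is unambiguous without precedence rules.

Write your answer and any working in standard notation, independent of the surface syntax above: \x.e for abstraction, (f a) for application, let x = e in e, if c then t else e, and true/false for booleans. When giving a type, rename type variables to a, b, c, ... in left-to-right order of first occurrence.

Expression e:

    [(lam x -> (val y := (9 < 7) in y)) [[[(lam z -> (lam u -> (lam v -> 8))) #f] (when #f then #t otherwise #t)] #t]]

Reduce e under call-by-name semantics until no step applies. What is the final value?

Answer: false

Trace:
step 0: ((\x.(let y = (9 < 7) in y)) ((((\z.(\u.(\v.8))) false) (if false then true else true)) true))
step 1: [beta@root] (let y = (9 < 7) in y)
step 2: [let@root] (9 < 7)
step 3: [delta@root] false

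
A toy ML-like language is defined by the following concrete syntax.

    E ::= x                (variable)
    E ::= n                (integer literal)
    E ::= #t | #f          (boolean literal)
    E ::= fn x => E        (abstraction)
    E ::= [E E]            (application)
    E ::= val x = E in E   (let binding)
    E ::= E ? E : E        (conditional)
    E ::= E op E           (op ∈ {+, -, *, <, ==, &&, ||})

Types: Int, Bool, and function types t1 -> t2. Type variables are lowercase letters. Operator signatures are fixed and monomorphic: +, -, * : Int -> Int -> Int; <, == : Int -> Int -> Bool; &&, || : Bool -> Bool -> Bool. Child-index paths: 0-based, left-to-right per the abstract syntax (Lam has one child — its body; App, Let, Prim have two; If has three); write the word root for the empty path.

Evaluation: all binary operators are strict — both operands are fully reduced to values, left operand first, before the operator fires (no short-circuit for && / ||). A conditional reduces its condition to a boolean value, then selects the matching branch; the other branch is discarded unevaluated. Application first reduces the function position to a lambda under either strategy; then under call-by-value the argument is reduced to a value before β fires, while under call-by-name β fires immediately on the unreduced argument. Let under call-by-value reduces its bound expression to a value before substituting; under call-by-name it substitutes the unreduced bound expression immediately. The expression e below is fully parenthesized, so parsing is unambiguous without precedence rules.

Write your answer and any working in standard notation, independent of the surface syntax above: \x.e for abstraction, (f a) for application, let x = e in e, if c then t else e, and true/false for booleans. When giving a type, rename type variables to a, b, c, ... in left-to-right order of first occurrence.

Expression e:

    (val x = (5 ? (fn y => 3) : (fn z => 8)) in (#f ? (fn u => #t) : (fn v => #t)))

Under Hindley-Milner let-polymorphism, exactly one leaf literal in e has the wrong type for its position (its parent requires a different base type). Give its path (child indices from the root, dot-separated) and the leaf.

Working:
  unify Int ~ Bool
  FAIL: mismatch Int ~ Bool

Answer: 0.0 : 5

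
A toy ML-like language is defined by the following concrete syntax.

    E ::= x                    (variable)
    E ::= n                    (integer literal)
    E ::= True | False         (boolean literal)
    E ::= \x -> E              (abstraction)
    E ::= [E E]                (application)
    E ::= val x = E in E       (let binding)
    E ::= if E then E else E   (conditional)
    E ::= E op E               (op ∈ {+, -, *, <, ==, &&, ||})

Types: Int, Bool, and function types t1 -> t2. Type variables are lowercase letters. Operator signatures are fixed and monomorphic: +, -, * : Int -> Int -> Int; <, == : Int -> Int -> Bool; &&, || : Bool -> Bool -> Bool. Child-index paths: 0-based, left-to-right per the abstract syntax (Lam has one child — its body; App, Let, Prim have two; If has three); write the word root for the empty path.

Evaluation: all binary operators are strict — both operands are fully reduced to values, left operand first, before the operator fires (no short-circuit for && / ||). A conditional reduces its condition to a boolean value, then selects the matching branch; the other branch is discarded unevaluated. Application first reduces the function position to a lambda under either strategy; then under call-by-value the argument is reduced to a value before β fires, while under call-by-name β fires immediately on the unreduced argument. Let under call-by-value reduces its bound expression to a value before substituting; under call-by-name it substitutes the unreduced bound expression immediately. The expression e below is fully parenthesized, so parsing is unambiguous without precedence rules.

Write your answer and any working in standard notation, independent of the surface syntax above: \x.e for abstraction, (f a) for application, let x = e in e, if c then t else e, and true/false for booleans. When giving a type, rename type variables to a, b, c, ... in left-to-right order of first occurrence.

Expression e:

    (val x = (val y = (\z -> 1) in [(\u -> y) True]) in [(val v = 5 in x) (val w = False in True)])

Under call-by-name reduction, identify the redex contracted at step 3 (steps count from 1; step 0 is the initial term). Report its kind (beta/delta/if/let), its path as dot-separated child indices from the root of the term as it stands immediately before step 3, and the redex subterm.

Answer: let at 0 : (let y = (\z.1) in ((\u.y) true))

Trace:
step 0: (let x = (let y = (\z.1) in ((\u.y) true)) in ((let v = 5 in x) (let w = false in true)))
step 1: [let@root] ((let v = 5 in (let y = (\z.1) in ((\u.y) true))) (let w = false in true))
step 2: [let@0] ((let y = (\z.1) in ((\u.y) true)) (let w = false in true))
step 3: [let@0] (((\u.(\z.1)) true) (let w = false in true))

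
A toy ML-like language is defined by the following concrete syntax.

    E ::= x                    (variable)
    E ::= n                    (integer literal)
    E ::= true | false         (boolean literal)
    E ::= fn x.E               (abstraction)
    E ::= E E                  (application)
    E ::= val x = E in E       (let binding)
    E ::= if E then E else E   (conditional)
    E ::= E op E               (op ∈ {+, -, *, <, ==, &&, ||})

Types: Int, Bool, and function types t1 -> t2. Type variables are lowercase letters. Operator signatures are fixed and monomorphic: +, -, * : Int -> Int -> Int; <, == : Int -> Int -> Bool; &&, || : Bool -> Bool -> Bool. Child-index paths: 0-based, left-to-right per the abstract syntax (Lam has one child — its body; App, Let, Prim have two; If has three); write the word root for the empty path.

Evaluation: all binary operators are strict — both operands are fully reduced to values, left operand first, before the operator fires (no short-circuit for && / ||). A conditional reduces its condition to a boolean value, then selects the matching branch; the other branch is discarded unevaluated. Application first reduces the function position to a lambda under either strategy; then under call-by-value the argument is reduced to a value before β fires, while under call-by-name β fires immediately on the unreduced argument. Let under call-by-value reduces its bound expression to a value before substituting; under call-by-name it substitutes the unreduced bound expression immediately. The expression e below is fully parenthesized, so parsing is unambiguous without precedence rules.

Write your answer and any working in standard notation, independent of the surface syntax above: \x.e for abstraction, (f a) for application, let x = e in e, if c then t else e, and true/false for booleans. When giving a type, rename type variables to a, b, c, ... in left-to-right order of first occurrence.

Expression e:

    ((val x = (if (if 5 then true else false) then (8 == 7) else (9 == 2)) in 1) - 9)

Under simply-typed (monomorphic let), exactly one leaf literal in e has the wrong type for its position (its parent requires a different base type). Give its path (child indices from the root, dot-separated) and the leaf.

Answer: 0.0.0.0 : 5

Derivation:
  unify Int ~ Bool
  FAIL: mismatch Int ~ Bool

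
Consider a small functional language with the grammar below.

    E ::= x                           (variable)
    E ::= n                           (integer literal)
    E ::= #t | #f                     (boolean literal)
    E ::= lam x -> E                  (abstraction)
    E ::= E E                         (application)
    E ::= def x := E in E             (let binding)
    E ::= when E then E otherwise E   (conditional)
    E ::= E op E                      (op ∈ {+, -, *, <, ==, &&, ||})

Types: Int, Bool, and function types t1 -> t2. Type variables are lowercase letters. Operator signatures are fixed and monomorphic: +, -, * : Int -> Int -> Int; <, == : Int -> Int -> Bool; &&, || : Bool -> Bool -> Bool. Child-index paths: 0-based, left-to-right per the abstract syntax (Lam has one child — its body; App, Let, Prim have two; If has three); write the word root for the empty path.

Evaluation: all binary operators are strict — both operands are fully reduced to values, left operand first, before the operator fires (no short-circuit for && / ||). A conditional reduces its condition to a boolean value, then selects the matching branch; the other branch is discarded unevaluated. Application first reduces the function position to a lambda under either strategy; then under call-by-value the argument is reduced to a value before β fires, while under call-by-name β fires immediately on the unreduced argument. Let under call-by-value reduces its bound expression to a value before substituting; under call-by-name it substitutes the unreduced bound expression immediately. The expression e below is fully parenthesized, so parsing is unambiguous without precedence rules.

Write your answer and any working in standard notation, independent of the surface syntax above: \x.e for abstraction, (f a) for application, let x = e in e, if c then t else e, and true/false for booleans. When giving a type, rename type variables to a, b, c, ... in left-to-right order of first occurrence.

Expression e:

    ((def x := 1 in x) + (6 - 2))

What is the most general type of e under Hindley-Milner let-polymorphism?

Answer: Int

Trace:
let x : Int
x : Int
  unify Int ~ Int
  unify Int ~ Int
  unify Int ~ Int
  unify Int ~ Int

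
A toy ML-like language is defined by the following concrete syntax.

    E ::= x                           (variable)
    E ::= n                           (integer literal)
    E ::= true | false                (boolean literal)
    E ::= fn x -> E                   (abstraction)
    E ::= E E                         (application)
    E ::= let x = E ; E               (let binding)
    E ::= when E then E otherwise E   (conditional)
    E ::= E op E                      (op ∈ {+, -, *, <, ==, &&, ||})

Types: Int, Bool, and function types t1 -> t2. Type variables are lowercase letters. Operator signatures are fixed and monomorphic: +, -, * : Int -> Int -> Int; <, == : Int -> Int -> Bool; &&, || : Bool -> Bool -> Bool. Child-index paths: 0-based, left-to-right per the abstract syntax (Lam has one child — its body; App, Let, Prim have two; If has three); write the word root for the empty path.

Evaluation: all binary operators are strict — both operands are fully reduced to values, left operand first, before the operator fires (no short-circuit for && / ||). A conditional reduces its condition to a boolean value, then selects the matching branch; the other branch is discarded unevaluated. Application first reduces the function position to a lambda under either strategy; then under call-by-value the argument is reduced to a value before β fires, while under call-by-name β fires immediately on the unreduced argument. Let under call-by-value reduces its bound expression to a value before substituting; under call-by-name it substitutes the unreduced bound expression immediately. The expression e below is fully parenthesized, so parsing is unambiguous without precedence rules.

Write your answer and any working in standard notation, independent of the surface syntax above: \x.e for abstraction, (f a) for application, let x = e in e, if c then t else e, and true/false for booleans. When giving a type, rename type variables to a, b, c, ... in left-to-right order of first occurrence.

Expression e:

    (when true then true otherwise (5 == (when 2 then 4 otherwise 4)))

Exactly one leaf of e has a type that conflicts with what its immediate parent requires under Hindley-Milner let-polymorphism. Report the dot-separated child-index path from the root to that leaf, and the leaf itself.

Trace:
  unify Bool ~ Bool
  unify Int ~ Int
  unify Int ~ Bool
  FAIL: mismatch Int ~ Bool

Answer: 2.1.0 : 2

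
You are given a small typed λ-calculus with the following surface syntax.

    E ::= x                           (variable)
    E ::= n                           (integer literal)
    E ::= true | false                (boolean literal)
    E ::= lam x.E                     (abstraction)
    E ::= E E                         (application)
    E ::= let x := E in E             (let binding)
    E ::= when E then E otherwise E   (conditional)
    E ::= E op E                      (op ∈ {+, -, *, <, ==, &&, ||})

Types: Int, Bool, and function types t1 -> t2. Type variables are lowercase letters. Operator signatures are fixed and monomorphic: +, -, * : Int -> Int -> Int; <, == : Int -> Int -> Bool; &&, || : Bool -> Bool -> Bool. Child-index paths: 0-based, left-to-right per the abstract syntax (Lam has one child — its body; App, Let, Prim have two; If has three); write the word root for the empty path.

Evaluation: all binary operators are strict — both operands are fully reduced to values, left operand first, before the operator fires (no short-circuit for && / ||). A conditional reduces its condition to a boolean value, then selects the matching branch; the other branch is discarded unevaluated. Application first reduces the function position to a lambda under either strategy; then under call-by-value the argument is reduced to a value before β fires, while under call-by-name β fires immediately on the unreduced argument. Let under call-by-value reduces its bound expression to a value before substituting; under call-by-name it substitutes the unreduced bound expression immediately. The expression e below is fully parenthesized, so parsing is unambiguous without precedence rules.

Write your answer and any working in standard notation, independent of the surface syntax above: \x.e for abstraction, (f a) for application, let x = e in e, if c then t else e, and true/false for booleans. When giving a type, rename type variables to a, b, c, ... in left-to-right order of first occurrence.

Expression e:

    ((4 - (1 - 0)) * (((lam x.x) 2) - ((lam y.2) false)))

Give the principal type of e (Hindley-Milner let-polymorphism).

Answer: Int

Working:
  unify Int ~ Int
  unify Int ~ Int
  unify Int ~ Int
  unify Int ~ Int
  unify Int ~ Int
x : a
\x._ : a -> a
  unify a -> a ~ Int -> b
  unify a ~ Int
  unify Int ~ b
_ _ : Int
  unify Int ~ Int
\y._ : c -> Int
  unify c -> Int ~ Bool -> d
  unify c ~ Bool
  unify Int ~ d
_ _ : Int
  unify Int ~ Int
  unify Int ~ Int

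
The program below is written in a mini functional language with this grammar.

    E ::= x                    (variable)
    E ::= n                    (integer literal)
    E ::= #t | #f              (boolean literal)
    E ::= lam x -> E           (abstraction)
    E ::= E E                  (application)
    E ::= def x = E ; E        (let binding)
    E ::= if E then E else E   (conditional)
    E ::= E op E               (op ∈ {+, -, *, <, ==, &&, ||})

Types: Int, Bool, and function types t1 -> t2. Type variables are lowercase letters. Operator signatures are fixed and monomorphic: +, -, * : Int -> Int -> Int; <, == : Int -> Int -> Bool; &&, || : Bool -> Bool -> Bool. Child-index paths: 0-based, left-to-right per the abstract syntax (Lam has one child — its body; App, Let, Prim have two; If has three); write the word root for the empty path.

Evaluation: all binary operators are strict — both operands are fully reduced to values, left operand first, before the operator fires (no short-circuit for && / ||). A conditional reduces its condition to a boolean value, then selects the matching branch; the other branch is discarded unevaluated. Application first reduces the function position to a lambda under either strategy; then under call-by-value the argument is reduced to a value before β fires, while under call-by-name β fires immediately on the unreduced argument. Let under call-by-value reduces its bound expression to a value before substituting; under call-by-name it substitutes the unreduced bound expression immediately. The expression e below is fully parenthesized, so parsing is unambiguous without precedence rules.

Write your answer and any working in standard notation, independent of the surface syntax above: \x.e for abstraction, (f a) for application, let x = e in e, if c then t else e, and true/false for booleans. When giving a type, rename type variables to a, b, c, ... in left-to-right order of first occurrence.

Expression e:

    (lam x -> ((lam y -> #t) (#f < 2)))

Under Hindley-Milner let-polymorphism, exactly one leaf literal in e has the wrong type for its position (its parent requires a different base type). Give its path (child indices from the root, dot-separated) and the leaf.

Answer: 0.1.0 : false

Derivation:
\y._ : b -> Bool
  unify Bool ~ Int
  FAIL: mismatch Bool ~ Int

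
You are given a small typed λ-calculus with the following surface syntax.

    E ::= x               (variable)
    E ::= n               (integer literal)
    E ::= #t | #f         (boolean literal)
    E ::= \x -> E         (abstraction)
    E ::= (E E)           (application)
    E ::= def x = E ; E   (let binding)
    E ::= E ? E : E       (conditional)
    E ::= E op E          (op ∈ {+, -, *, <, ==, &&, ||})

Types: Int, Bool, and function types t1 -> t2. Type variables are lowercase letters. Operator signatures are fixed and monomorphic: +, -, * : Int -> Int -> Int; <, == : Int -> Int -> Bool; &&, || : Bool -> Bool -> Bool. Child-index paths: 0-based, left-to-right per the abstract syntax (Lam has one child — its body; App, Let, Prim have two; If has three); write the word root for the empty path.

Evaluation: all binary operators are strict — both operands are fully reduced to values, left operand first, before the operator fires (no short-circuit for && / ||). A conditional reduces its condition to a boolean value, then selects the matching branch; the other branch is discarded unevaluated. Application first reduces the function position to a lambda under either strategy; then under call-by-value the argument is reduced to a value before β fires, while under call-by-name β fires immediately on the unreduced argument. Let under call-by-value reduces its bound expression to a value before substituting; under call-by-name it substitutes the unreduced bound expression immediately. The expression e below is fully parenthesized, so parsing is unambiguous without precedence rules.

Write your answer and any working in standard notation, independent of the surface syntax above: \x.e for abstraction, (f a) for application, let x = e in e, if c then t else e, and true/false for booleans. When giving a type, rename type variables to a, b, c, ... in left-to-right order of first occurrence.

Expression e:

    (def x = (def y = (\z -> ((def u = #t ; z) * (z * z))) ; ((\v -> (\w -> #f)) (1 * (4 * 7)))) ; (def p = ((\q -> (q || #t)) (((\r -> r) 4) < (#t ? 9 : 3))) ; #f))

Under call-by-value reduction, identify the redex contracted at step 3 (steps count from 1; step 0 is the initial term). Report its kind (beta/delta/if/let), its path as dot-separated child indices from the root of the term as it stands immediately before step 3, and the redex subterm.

Trace:
step 0: (let x = (let y = (\z.((let u = true in z) * (z * z))) in ((\v.(\w.false)) (1 * (4 * 7)))) in (let p = ((\q.(q || true)) (((\r.r) 4) < (if true then 9 else 3))) in false))
step 1: [let@0] (let x = ((\v.(\w.false)) (1 * (4 * 7))) in (let p = ((\q.(q || true)) (((\r.r) 4) < (if true then 9 else 3))) in false))
step 2: [delta@0.1.1] (let x = ((\v.(\w.false)) (1 * 28)) in (let p = ((\q.(q || true)) (((\r.r) 4) < (if true then 9 else 3))) in false))
step 3: [delta@0.1] (let x = ((\v.(\w.false)) 28) in (let p = ((\q.(q || true)) (((\r.r) 4) < (if true then 9 else 3))) in false))

Answer: delta at 0.1 : (1 * 28)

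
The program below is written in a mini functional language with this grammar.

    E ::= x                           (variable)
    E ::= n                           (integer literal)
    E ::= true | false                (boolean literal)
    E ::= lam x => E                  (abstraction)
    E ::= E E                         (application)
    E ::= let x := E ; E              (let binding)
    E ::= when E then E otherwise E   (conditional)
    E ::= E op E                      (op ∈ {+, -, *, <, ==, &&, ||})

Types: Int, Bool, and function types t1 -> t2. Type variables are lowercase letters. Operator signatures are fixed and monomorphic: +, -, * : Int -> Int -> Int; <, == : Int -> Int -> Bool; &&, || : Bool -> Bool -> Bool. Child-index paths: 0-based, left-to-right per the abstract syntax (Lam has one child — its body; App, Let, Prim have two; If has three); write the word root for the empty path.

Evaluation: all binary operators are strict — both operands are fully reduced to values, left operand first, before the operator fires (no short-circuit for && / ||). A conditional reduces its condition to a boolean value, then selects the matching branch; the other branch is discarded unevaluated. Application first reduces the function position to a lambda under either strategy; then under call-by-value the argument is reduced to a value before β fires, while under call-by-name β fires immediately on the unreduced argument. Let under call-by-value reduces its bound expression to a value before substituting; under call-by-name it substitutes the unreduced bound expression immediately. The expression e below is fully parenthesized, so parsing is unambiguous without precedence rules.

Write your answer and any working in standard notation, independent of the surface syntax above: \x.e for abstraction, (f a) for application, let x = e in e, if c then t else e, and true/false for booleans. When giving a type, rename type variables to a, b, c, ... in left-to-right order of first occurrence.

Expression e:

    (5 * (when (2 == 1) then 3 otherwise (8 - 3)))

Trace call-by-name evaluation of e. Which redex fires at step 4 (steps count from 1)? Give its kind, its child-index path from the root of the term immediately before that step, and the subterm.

Answer: delta at root : (5 * 5)

Trace:
step 0: (5 * (if (2 == 1) then 3 else (8 - 3)))
step 1: [delta@1.0] (5 * (if false then 3 else (8 - 3)))
step 2: [if@1] (5 * (8 - 3))
step 3: [delta@1] (5 * 5)
step 4: [delta@root] 25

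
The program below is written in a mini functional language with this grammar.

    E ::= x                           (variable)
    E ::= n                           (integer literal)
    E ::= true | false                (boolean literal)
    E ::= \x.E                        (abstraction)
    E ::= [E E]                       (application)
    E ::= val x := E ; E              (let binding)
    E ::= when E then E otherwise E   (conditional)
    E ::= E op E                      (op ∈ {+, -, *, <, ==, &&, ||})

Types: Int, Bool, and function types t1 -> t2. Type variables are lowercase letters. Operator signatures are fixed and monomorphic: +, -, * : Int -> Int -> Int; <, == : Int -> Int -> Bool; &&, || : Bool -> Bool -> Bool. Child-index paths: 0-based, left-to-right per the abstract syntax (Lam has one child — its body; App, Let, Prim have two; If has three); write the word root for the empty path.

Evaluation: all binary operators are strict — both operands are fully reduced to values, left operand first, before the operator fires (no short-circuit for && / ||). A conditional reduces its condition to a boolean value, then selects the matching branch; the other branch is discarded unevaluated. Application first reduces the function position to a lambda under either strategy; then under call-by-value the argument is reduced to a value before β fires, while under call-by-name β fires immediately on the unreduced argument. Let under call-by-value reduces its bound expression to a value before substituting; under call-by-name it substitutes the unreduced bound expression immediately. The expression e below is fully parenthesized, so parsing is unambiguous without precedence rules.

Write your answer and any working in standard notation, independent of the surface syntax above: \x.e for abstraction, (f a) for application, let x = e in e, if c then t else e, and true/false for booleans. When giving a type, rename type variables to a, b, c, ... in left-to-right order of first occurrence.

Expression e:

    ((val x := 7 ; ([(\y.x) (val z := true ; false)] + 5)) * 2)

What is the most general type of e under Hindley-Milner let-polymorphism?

Answer: Int

Trace:
let x : Int
x : Int
\y._ : a -> Int
let z : Bool
  unify a -> Int ~ Bool -> b
  unify a ~ Bool
  unify Int ~ b
_ _ : Int
  unify Int ~ Int
  unify Int ~ Int
  unify Int ~ Int
  unify Int ~ Int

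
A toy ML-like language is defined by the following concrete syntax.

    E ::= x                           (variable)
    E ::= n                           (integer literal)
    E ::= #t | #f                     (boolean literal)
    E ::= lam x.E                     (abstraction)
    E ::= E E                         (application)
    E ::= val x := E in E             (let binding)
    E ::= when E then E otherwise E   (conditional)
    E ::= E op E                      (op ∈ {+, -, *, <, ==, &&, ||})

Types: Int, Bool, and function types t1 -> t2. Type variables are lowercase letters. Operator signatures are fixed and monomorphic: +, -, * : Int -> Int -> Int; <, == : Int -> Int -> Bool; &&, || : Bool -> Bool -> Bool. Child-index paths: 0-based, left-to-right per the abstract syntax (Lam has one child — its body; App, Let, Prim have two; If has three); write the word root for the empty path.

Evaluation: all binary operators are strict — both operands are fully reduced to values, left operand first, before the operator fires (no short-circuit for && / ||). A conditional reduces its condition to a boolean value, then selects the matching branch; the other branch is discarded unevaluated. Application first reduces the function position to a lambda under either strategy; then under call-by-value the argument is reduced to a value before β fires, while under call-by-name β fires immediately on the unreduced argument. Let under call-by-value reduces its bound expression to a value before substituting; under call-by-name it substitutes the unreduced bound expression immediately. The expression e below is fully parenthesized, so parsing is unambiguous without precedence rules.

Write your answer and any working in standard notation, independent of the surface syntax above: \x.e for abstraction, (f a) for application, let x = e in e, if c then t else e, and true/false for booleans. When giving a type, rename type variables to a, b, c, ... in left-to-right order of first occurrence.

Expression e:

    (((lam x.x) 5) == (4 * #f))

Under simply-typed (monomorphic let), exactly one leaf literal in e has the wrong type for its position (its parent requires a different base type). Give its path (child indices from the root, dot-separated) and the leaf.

Working:
x : a
\x._ : a -> a
  unify a -> a ~ Int -> b
  unify a ~ Int
  unify Int ~ b
_ _ : Int
  unify Int ~ Int
  unify Int ~ Int
  unify Bool ~ Int
  FAIL: mismatch Bool ~ Int

Answer: 1.1 : false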